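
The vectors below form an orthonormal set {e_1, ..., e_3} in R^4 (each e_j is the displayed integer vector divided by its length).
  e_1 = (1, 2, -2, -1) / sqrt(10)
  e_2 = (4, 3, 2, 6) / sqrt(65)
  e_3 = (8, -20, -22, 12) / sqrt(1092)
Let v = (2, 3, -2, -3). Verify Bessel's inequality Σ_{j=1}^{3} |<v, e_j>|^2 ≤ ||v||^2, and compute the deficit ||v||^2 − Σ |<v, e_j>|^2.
Σ |<v, e_j>|^2 = 337/14; ||v||^2 = 26; deficit = 27/14

Write each e_j = u_j / sqrt(<u_j, u_j>) where u_j is the displayed integer vector. Then <v, e_j> = <v, u_j> / sqrt(<u_j, u_j>), so |<v, e_j>|^2 = <v, u_j>^2 / <u_j, u_j>.
Coefficients: <v, e_1> = 15/sqrt(10), <v, e_2> = -5/sqrt(65), <v, e_3> = -36/sqrt(1092).
Square and sum: Σ |<v, e_j>|^2 = 337/14.
Compute ||v||^2 = v·v = 26.
Deficit = 26 − 337/14 = 27/14 ≥ 0, confirming Bessel's inequality. (The deficit equals ||v − Σ <v,e_j> e_j||^2, the squared distance from v to span{e_j}.)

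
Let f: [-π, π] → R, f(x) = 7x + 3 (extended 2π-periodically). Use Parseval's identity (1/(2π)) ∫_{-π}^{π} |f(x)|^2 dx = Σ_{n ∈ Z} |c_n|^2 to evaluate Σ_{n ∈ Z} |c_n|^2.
Σ |c_n|^2 = 49π^2/3 + 9

Expand and integrate term by term over [-π, π]:
  ∫ (7x)^2 dx = 49·(2π^3/3); ∫ 2·7·(3)·x dx = 0 (odd integrand); ∫ 3^2 dx = 9·2π.
So (1/(2π)) ∫_{-π}^{π} (7x + 3)^2 dx = 49π^2/3 + 9 = 49π^2/3 + 9.
Parseval ⇒ Σ |c_n|^2 = 49π^2/3 + 9.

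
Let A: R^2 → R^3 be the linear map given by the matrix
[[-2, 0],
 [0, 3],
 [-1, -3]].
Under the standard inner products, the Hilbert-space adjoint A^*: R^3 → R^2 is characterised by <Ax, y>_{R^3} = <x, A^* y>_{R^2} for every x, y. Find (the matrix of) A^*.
A^* = A^T =
[[-2, 0, -1],
 [0, 3, -3]]

For real matrices with standard dot products, the defining identity <Ax, y> = <x, A^* y> gives (Ax)^T y = x^T (A^*) y, i.e. x^T A^T y = x^T (A^*) y. Since this holds for all x, y, we must have A^* = A^T. Therefore
A^* =
[[-2, 0, -1],
 [0, 3, -3]].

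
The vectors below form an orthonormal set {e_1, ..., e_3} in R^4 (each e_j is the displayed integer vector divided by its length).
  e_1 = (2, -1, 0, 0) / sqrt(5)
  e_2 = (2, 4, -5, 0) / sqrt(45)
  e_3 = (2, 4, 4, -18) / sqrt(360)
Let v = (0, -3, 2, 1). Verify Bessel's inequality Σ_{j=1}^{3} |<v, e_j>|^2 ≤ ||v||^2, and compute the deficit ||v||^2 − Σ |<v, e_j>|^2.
Σ |<v, e_j>|^2 = 139/10; ||v||^2 = 14; deficit = 1/10

Write each e_j = u_j / sqrt(<u_j, u_j>) where u_j is the displayed integer vector. Then <v, e_j> = <v, u_j> / sqrt(<u_j, u_j>), so |<v, e_j>|^2 = <v, u_j>^2 / <u_j, u_j>.
Coefficients: <v, e_1> = 3/sqrt(5), <v, e_2> = -22/sqrt(45), <v, e_3> = -22/sqrt(360).
Square and sum: Σ |<v, e_j>|^2 = 139/10.
Compute ||v||^2 = v·v = 14.
Deficit = 14 − 139/10 = 1/10 ≥ 0, confirming Bessel's inequality. (The deficit equals ||v − Σ <v,e_j> e_j||^2, the squared distance from v to span{e_j}.)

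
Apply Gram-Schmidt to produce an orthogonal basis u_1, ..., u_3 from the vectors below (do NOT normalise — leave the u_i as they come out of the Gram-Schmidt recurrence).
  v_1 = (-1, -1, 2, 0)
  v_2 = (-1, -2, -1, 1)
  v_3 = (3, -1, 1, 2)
Orthogonal basis:
  u_1 = (-1, -1, 2, 0)
  u_2 = (-5/6, -11/6, -4/3, 1)
  u_3 = (3, -1, 1, 2)

Apply the Gram-Schmidt recurrence
  u_1 = v_1
  u_i = v_i − Σ_{j<i} ((v_i · u_j) / (u_j · u_j)) · u_j.

Step by step this gives:
  u_1 = (-1, -1, 2, 0)
  u_2 = (-5/6, -11/6, -4/3, 1)
  u_3 = (3, -1, 1, 2)

Orthogonality check:
  u_2 · u_1 = 0 (should be 0)
  u_3 · u_1 = 0 (should be 0)
  u_3 · u_2 = 0 (should be 0)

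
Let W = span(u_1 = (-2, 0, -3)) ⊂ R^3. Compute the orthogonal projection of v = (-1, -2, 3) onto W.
proj_W(v) = (14/13, 0, 21/13)

Set up U = [u_1 | ... | u_1] ∈ R^(3×1). The projector onto W = col(U) is P = U (U^T U)^(-1) U^T.
Compute U^T U =
  [13],
and U^T v = (-7).
Solve U^T U · c = U^T v for the coefficients: c = (-7/13). The projection is proj_W(v) = U c.
Check: (v - proj_W(v)) · u_1 = 0  (should be 0).
Result: proj_W(v) = (14/13, 0, 21/13).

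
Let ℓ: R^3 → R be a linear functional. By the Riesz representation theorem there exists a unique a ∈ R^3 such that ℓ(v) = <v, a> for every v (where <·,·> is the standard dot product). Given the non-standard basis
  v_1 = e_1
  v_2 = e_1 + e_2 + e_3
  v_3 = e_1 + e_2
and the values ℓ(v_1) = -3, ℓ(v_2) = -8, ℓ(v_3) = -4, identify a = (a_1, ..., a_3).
a = (-3, -1, -4)

Write a = (a_1, ..., a_3) in the standard basis. For each basis vector v_i, ℓ(v_i) = <v_i, a> is a linear equation in the a_j's. Collect the n equations into a matrix system V a = ℓ, where row i of V is v_i (expressed in the standard basis). Since V is invertible (lower-triangular with 1s on the diagonal, up to permutation), solve by back-substitution:
  V =
[[1, 0, 0],
 [1, 1, 1],
 [1, 1, 0]]
  V a = (-3, -8, -4)
Solving gives a = (-3, -1, -4).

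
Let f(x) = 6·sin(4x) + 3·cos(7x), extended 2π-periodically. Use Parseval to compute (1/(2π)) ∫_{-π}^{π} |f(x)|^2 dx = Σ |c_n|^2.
Σ |c_n|^2 = 45/2

Expand |f|^2 and use orthogonality of {sin(nx), cos(mx)} on [-π, π]:
  ∫_{-π}^{π} sin(nx)^2 dx = π, ∫ cos(mx)^2 dx = π, and cross terms integrate to 0.
So ∫_{-π}^{π} f(x)^2 dx = 6^2 · π + 3^2 · π = (36 + 9)π.
Divide by 2π: (36 + 9)/2 = 45/2.
By Parseval, this equals Σ |c_n|^2.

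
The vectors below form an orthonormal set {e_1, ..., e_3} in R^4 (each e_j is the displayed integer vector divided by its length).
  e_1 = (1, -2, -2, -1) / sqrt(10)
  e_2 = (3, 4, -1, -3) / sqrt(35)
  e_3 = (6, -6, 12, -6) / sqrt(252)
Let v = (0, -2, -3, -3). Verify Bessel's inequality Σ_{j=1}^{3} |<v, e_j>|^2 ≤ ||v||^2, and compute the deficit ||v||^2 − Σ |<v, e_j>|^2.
Σ |<v, e_j>|^2 = 35/2; ||v||^2 = 22; deficit = 9/2

Write each e_j = u_j / sqrt(<u_j, u_j>) where u_j is the displayed integer vector. Then <v, e_j> = <v, u_j> / sqrt(<u_j, u_j>), so |<v, e_j>|^2 = <v, u_j>^2 / <u_j, u_j>.
Coefficients: <v, e_1> = 13/sqrt(10), <v, e_2> = 4/sqrt(35), <v, e_3> = -6/sqrt(252).
Square and sum: Σ |<v, e_j>|^2 = 35/2.
Compute ||v||^2 = v·v = 22.
Deficit = 22 − 35/2 = 9/2 ≥ 0, confirming Bessel's inequality. (The deficit equals ||v − Σ <v,e_j> e_j||^2, the squared distance from v to span{e_j}.)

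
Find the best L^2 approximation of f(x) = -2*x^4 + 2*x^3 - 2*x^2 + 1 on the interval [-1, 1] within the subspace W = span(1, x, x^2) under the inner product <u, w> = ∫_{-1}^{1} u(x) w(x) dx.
g(x) = -26*x^2/7 + 6*x/5 + 41/35

The best approximation g ∈ W is the orthogonal projection of f onto W. Writing g = a_0 + a_1 x + a_2 x^2, the coefficients solve the normal equations G · a = b where
  G_{ij} = <φ_i, φ_j> and b_i = <f, φ_i>, with φ_0 = 1, φ_1 = x, φ_2 = x^2.
G =
  [2, 0, 2/3]
  [0, 2/3, 0]
  [2/3, 0, 2/5],
b = (-2/15, 4/5, -74/105).
Solving gives a_0 = 41/35, a_1 = 6/5, a_2 = -26/7, so
  g(x) = -26*x^2/7 + 6*x/5 + 41/35.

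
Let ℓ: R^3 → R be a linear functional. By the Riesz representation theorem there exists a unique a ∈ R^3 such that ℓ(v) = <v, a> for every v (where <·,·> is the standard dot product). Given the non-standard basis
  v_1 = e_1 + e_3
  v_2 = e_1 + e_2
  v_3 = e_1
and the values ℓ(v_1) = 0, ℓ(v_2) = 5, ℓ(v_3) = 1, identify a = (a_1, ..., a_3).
a = (1, 4, -1)

Write a = (a_1, ..., a_3) in the standard basis. For each basis vector v_i, ℓ(v_i) = <v_i, a> is a linear equation in the a_j's. Collect the n equations into a matrix system V a = ℓ, where row i of V is v_i (expressed in the standard basis). Since V is invertible (lower-triangular with 1s on the diagonal, up to permutation), solve by back-substitution:
  V =
[[1, 0, 1],
 [1, 1, 0],
 [1, 0, 0]]
  V a = (0, 5, 1)
Solving gives a = (1, 4, -1).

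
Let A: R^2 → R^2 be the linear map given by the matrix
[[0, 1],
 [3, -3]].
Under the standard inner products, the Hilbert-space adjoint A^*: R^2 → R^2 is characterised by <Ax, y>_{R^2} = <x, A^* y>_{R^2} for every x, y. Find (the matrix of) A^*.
A^* = A^T =
[[0, 3],
 [1, -3]]

For real matrices with standard dot products, the defining identity <Ax, y> = <x, A^* y> gives (Ax)^T y = x^T (A^*) y, i.e. x^T A^T y = x^T (A^*) y. Since this holds for all x, y, we must have A^* = A^T. Therefore
A^* =
[[0, 3],
 [1, -3]].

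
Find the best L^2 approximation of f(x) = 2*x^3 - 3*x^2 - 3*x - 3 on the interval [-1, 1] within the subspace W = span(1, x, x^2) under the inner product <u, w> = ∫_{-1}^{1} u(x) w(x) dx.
g(x) = -3*x^2 - 9*x/5 - 3

The best approximation g ∈ W is the orthogonal projection of f onto W. Writing g = a_0 + a_1 x + a_2 x^2, the coefficients solve the normal equations G · a = b where
  G_{ij} = <φ_i, φ_j> and b_i = <f, φ_i>, with φ_0 = 1, φ_1 = x, φ_2 = x^2.
G =
  [2, 0, 2/3]
  [0, 2/3, 0]
  [2/3, 0, 2/5],
b = (-8, -6/5, -16/5).
Solving gives a_0 = -3, a_1 = -9/5, a_2 = -3, so
  g(x) = -3*x^2 - 9*x/5 - 3.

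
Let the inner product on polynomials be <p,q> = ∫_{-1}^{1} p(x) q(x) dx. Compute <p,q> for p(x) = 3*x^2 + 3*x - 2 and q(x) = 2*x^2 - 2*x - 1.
<p,q> = -34/15

Expand the product: p(x)·q(x) = 6*x^4 - 13*x^2 + x + 2.
∫_{-1}^{1} of each monomial x^k gives [2/(k+1) if k even, 0 if k odd]. Integrating term-by-term (or equivalently evaluating the antiderivative F(x) = 6*x^5/5 - 13*x^3/3 + x^2/2 + 2*x at the endpoints):
  F(1) − F(−1) = -19/30 − (49/30) = -34/15.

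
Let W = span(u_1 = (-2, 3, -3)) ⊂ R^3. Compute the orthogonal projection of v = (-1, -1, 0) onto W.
proj_W(v) = (1/11, -3/22, 3/22)

Set up U = [u_1 | ... | u_1] ∈ R^(3×1). The projector onto W = col(U) is P = U (U^T U)^(-1) U^T.
Compute U^T U =
  [22],
and U^T v = (-1).
Solve U^T U · c = U^T v for the coefficients: c = (-1/22). The projection is proj_W(v) = U c.
Check: (v - proj_W(v)) · u_1 = 0  (should be 0).
Result: proj_W(v) = (1/11, -3/22, 3/22).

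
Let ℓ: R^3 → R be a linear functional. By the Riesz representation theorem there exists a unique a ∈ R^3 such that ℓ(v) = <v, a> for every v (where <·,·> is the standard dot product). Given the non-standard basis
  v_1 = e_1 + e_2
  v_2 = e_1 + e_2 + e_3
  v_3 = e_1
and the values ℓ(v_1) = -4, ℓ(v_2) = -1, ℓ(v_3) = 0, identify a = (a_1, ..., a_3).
a = (0, -4, 3)

Write a = (a_1, ..., a_3) in the standard basis. For each basis vector v_i, ℓ(v_i) = <v_i, a> is a linear equation in the a_j's. Collect the n equations into a matrix system V a = ℓ, where row i of V is v_i (expressed in the standard basis). Since V is invertible (lower-triangular with 1s on the diagonal, up to permutation), solve by back-substitution:
  V =
[[1, 1, 0],
 [1, 1, 1],
 [1, 0, 0]]
  V a = (-4, -1, 0)
Solving gives a = (0, -4, 3).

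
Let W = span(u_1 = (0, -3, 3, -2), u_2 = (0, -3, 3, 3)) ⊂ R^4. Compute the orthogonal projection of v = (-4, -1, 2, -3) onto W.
proj_W(v) = (0, -3/2, 3/2, -3)

Set up U = [u_1 | ... | u_2] ∈ R^(4×2). The projector onto W = col(U) is P = U (U^T U)^(-1) U^T.
Compute U^T U =
  [22, 12]
  [12, 27],
and U^T v = (15, 0).
Solve U^T U · c = U^T v for the coefficients: c = (9/10, -2/5). The projection is proj_W(v) = U c.
Check: (v - proj_W(v)) · u_1 = 0  (should be 0).
Check: (v - proj_W(v)) · u_2 = 0  (should be 0).
Result: proj_W(v) = (0, -3/2, 3/2, -3).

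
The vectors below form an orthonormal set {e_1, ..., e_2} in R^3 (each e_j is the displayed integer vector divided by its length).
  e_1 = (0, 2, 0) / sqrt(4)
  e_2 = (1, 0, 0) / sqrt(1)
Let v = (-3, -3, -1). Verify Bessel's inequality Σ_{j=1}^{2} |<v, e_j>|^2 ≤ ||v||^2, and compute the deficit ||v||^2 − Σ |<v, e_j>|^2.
Σ |<v, e_j>|^2 = 18; ||v||^2 = 19; deficit = 1

Write each e_j = u_j / sqrt(<u_j, u_j>) where u_j is the displayed integer vector. Then <v, e_j> = <v, u_j> / sqrt(<u_j, u_j>), so |<v, e_j>|^2 = <v, u_j>^2 / <u_j, u_j>.
Coefficients: <v, e_1> = -6/sqrt(4), <v, e_2> = -3/sqrt(1).
Square and sum: Σ |<v, e_j>|^2 = 18.
Compute ||v||^2 = v·v = 19.
Deficit = 19 − 18 = 1 ≥ 0, confirming Bessel's inequality. (The deficit equals ||v − Σ <v,e_j> e_j||^2, the squared distance from v to span{e_j}.)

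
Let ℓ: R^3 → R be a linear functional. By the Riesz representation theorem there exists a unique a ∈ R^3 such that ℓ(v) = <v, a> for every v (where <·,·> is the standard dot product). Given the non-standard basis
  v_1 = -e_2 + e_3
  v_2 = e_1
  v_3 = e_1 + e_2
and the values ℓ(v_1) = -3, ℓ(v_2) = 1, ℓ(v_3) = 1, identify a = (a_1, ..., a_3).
a = (1, 0, -3)

Write a = (a_1, ..., a_3) in the standard basis. For each basis vector v_i, ℓ(v_i) = <v_i, a> is a linear equation in the a_j's. Collect the n equations into a matrix system V a = ℓ, where row i of V is v_i (expressed in the standard basis). Since V is invertible (lower-triangular with 1s on the diagonal, up to permutation), solve by back-substitution:
  V =
[[0, -1, 1],
 [1, 0, 0],
 [1, 1, 0]]
  V a = (-3, 1, 1)
Solving gives a = (1, 0, -3).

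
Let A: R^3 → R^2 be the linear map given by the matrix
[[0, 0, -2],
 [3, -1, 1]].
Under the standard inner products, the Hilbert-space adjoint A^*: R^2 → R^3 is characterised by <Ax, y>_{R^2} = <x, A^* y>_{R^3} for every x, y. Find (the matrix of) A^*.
A^* = A^T =
[[0, 3],
 [0, -1],
 [-2, 1]]

For real matrices with standard dot products, the defining identity <Ax, y> = <x, A^* y> gives (Ax)^T y = x^T (A^*) y, i.e. x^T A^T y = x^T (A^*) y. Since this holds for all x, y, we must have A^* = A^T. Therefore
A^* =
[[0, 3],
 [0, -1],
 [-2, 1]].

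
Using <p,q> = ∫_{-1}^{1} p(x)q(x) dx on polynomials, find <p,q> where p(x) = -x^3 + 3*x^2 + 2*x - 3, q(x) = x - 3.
<p,q> = 194/15

Expand the product: p(x)·q(x) = -x^4 + 6*x^3 - 7*x^2 - 9*x + 9.
∫_{-1}^{1} of each monomial x^k gives [2/(k+1) if k even, 0 if k odd]. Integrating term-by-term (or equivalently evaluating the antiderivative F(x) = -x^5/5 + 3*x^4/2 - 7*x^3/3 - 9*x^2/2 + 9*x at the endpoints):
  F(1) − F(−1) = 52/15 − (-142/15) = 194/15.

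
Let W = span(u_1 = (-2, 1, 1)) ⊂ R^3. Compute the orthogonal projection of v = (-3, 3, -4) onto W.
proj_W(v) = (-5/3, 5/6, 5/6)

Set up U = [u_1 | ... | u_1] ∈ R^(3×1). The projector onto W = col(U) is P = U (U^T U)^(-1) U^T.
Compute U^T U =
  [6],
and U^T v = (5).
Solve U^T U · c = U^T v for the coefficients: c = (5/6). The projection is proj_W(v) = U c.
Check: (v - proj_W(v)) · u_1 = 0  (should be 0).
Result: proj_W(v) = (-5/3, 5/6, 5/6).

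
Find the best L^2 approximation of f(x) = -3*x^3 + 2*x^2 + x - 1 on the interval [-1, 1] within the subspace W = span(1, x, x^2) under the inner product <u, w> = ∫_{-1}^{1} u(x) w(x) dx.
g(x) = 2*x^2 - 4*x/5 - 1

The best approximation g ∈ W is the orthogonal projection of f onto W. Writing g = a_0 + a_1 x + a_2 x^2, the coefficients solve the normal equations G · a = b where
  G_{ij} = <φ_i, φ_j> and b_i = <f, φ_i>, with φ_0 = 1, φ_1 = x, φ_2 = x^2.
G =
  [2, 0, 2/3]
  [0, 2/3, 0]
  [2/3, 0, 2/5],
b = (-2/3, -8/15, 2/15).
Solving gives a_0 = -1, a_1 = -4/5, a_2 = 2, so
  g(x) = 2*x^2 - 4*x/5 - 1.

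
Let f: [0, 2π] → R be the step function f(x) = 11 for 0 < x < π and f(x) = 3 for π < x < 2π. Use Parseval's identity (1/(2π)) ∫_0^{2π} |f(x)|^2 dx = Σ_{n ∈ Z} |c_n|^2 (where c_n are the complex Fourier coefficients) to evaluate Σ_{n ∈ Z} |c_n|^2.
Σ |c_n|^2 = 65

Parseval equates the L^2 energy of f (normalised by 1/(2π)) with the ℓ^2 sum of its Fourier coefficients: (1/(2π)) ∫_0^{2π} |f|^2 = Σ |c_n|^2.
Compute the left side: (1/(2π)) [∫_0^π 11^2 dx + ∫_π^{2π} 3^2 dx] = (1/(2π)) · (121π + 9π) = (121 + 9)/2 = 65.
So Σ_{n ∈ Z} |c_n|^2 = 65.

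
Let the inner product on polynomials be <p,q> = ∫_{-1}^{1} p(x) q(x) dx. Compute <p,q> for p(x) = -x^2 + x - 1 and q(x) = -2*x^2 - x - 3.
<p,q> = 142/15

Expand the product: p(x)·q(x) = 2*x^4 - x^3 + 4*x^2 - 2*x + 3.
∫_{-1}^{1} of each monomial x^k gives [2/(k+1) if k even, 0 if k odd]. Integrating term-by-term (or equivalently evaluating the antiderivative F(x) = 2*x^5/5 - x^4/4 + 4*x^3/3 - x^2 + 3*x at the endpoints):
  F(1) − F(−1) = 209/60 − (-359/60) = 142/15.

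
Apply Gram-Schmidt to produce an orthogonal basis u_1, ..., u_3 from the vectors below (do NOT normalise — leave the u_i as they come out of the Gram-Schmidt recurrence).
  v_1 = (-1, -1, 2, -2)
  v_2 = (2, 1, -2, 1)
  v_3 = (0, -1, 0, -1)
Orthogonal basis:
  u_1 = (-1, -1, 2, -2)
  u_2 = (11/10, 1/10, -1/5, -4/5)
  u_3 = (-2/19, -14/19, -10/19, -2/19)

Apply the Gram-Schmidt recurrence
  u_1 = v_1
  u_i = v_i − Σ_{j<i} ((v_i · u_j) / (u_j · u_j)) · u_j.

Step by step this gives:
  u_1 = (-1, -1, 2, -2)
  u_2 = (11/10, 1/10, -1/5, -4/5)
  u_3 = (-2/19, -14/19, -10/19, -2/19)

Orthogonality check:
  u_2 · u_1 = 0 (should be 0)
  u_3 · u_1 = 0 (should be 0)
  u_3 · u_2 = 0 (should be 0)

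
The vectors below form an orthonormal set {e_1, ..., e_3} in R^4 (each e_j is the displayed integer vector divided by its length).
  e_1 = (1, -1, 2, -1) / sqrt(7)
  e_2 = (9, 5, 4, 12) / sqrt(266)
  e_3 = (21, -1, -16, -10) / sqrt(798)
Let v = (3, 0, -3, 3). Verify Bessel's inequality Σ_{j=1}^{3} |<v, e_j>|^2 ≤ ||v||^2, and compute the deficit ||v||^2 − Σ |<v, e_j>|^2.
Σ |<v, e_j>|^2 = 162/7; ||v||^2 = 27; deficit = 27/7

Write each e_j = u_j / sqrt(<u_j, u_j>) where u_j is the displayed integer vector. Then <v, e_j> = <v, u_j> / sqrt(<u_j, u_j>), so |<v, e_j>|^2 = <v, u_j>^2 / <u_j, u_j>.
Coefficients: <v, e_1> = -6/sqrt(7), <v, e_2> = 51/sqrt(266), <v, e_3> = 81/sqrt(798).
Square and sum: Σ |<v, e_j>|^2 = 162/7.
Compute ||v||^2 = v·v = 27.
Deficit = 27 − 162/7 = 27/7 ≥ 0, confirming Bessel's inequality. (The deficit equals ||v − Σ <v,e_j> e_j||^2, the squared distance from v to span{e_j}.)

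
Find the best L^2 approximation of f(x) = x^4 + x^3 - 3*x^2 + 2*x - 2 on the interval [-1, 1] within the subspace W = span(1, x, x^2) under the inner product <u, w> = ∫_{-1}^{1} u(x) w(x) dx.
g(x) = -15*x^2/7 + 13*x/5 - 73/35

The best approximation g ∈ W is the orthogonal projection of f onto W. Writing g = a_0 + a_1 x + a_2 x^2, the coefficients solve the normal equations G · a = b where
  G_{ij} = <φ_i, φ_j> and b_i = <f, φ_i>, with φ_0 = 1, φ_1 = x, φ_2 = x^2.
G =
  [2, 0, 2/3]
  [0, 2/3, 0]
  [2/3, 0, 2/5],
b = (-28/5, 26/15, -236/105).
Solving gives a_0 = -73/35, a_1 = 13/5, a_2 = -15/7, so
  g(x) = -15*x^2/7 + 13*x/5 - 73/35.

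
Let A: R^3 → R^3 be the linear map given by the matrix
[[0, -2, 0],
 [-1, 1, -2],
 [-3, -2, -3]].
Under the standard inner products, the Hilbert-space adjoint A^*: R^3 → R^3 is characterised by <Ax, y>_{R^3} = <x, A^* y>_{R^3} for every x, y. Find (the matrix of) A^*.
A^* = A^T =
[[0, -1, -3],
 [-2, 1, -2],
 [0, -2, -3]]

For real matrices with standard dot products, the defining identity <Ax, y> = <x, A^* y> gives (Ax)^T y = x^T (A^*) y, i.e. x^T A^T y = x^T (A^*) y. Since this holds for all x, y, we must have A^* = A^T. Therefore
A^* =
[[0, -1, -3],
 [-2, 1, -2],
 [0, -2, -3]].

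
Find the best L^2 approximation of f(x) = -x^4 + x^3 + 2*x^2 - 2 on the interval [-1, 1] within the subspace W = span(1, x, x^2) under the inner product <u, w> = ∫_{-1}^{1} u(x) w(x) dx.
g(x) = 8*x^2/7 + 3*x/5 - 67/35

The best approximation g ∈ W is the orthogonal projection of f onto W. Writing g = a_0 + a_1 x + a_2 x^2, the coefficients solve the normal equations G · a = b where
  G_{ij} = <φ_i, φ_j> and b_i = <f, φ_i>, with φ_0 = 1, φ_1 = x, φ_2 = x^2.
G =
  [2, 0, 2/3]
  [0, 2/3, 0]
  [2/3, 0, 2/5],
b = (-46/15, 2/5, -86/105).
Solving gives a_0 = -67/35, a_1 = 3/5, a_2 = 8/7, so
  g(x) = 8*x^2/7 + 3*x/5 - 67/35.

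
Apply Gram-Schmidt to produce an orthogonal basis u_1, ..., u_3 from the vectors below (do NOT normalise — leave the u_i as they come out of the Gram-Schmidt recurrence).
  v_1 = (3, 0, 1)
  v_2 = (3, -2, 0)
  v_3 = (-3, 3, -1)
Orthogonal basis:
  u_1 = (3, 0, 1)
  u_2 = (3/10, -2, -9/10)
  u_3 = (18/49, 27/49, -54/49)

Apply the Gram-Schmidt recurrence
  u_1 = v_1
  u_i = v_i − Σ_{j<i} ((v_i · u_j) / (u_j · u_j)) · u_j.

Step by step this gives:
  u_1 = (3, 0, 1)
  u_2 = (3/10, -2, -9/10)
  u_3 = (18/49, 27/49, -54/49)

Orthogonality check:
  u_2 · u_1 = 0 (should be 0)
  u_3 · u_1 = 0 (should be 0)
  u_3 · u_2 = 0 (should be 0)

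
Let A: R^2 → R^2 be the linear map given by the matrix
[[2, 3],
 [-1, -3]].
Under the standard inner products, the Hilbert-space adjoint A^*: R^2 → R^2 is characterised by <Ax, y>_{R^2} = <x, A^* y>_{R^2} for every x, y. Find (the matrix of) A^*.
A^* = A^T =
[[2, -1],
 [3, -3]]

For real matrices with standard dot products, the defining identity <Ax, y> = <x, A^* y> gives (Ax)^T y = x^T (A^*) y, i.e. x^T A^T y = x^T (A^*) y. Since this holds for all x, y, we must have A^* = A^T. Therefore
A^* =
[[2, -1],
 [3, -3]].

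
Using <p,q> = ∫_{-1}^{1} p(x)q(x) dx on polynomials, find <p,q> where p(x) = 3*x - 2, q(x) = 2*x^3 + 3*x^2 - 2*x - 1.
<p,q> = -8/5

Expand the product: p(x)·q(x) = 6*x^4 + 5*x^3 - 12*x^2 + x + 2.
∫_{-1}^{1} of each monomial x^k gives [2/(k+1) if k even, 0 if k odd]. Integrating term-by-term (or equivalently evaluating the antiderivative F(x) = 6*x^5/5 + 5*x^4/4 - 4*x^3 + x^2/2 + 2*x at the endpoints):
  F(1) − F(−1) = 19/20 − (51/20) = -8/5.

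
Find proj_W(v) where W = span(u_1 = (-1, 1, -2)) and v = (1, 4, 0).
proj_W(v) = (-1/2, 1/2, -1)

Set up U = [u_1 | ... | u_1] ∈ R^(3×1). The projector onto W = col(U) is P = U (U^T U)^(-1) U^T.
Compute U^T U =
  [6],
and U^T v = (3).
Solve U^T U · c = U^T v for the coefficients: c = (1/2). The projection is proj_W(v) = U c.
Check: (v - proj_W(v)) · u_1 = 0  (should be 0).
Result: proj_W(v) = (-1/2, 1/2, -1).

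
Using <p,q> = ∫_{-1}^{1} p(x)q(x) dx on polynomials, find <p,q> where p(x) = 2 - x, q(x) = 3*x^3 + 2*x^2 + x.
<p,q> = 4/5

Expand the product: p(x)·q(x) = -3*x^4 + 4*x^3 + 3*x^2 + 2*x.
∫_{-1}^{1} of each monomial x^k gives [2/(k+1) if k even, 0 if k odd]. Integrating term-by-term (or equivalently evaluating the antiderivative F(x) = -3*x^5/5 + x^4 + x^3 + x^2 at the endpoints):
  F(1) − F(−1) = 12/5 − (8/5) = 4/5.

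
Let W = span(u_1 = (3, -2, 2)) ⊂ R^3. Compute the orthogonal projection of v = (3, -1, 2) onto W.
proj_W(v) = (45/17, -30/17, 30/17)

Set up U = [u_1 | ... | u_1] ∈ R^(3×1). The projector onto W = col(U) is P = U (U^T U)^(-1) U^T.
Compute U^T U =
  [17],
and U^T v = (15).
Solve U^T U · c = U^T v for the coefficients: c = (15/17). The projection is proj_W(v) = U c.
Check: (v - proj_W(v)) · u_1 = 0  (should be 0).
Result: proj_W(v) = (45/17, -30/17, 30/17).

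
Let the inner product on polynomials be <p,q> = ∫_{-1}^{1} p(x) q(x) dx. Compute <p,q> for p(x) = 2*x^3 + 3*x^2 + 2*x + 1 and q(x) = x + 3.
<p,q> = 212/15

Expand the product: p(x)·q(x) = 2*x^4 + 9*x^3 + 11*x^2 + 7*x + 3.
∫_{-1}^{1} of each monomial x^k gives [2/(k+1) if k even, 0 if k odd]. Integrating term-by-term (or equivalently evaluating the antiderivative F(x) = 2*x^5/5 + 9*x^4/4 + 11*x^3/3 + 7*x^2/2 + 3*x at the endpoints):
  F(1) − F(−1) = 769/60 − (-79/60) = 212/15.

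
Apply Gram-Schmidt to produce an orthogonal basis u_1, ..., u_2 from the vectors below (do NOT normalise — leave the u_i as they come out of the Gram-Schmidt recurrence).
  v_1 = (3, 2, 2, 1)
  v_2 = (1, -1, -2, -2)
Orthogonal basis:
  u_1 = (3, 2, 2, 1)
  u_2 = (11/6, -4/9, -13/9, -31/18)

Apply the Gram-Schmidt recurrence
  u_1 = v_1
  u_i = v_i − Σ_{j<i} ((v_i · u_j) / (u_j · u_j)) · u_j.

Step by step this gives:
  u_1 = (3, 2, 2, 1)
  u_2 = (11/6, -4/9, -13/9, -31/18)

Orthogonality check:
  u_2 · u_1 = 0 (should be 0)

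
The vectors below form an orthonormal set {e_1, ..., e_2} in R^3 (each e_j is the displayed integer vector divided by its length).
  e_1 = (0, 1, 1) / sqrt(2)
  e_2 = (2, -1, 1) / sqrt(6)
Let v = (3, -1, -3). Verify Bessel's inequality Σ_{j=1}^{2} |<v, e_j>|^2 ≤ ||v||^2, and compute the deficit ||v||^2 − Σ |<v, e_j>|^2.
Σ |<v, e_j>|^2 = 32/3; ||v||^2 = 19; deficit = 25/3

Write each e_j = u_j / sqrt(<u_j, u_j>) where u_j is the displayed integer vector. Then <v, e_j> = <v, u_j> / sqrt(<u_j, u_j>), so |<v, e_j>|^2 = <v, u_j>^2 / <u_j, u_j>.
Coefficients: <v, e_1> = -4/sqrt(2), <v, e_2> = 4/sqrt(6).
Square and sum: Σ |<v, e_j>|^2 = 32/3.
Compute ||v||^2 = v·v = 19.
Deficit = 19 − 32/3 = 25/3 ≥ 0, confirming Bessel's inequality. (The deficit equals ||v − Σ <v,e_j> e_j||^2, the squared distance from v to span{e_j}.)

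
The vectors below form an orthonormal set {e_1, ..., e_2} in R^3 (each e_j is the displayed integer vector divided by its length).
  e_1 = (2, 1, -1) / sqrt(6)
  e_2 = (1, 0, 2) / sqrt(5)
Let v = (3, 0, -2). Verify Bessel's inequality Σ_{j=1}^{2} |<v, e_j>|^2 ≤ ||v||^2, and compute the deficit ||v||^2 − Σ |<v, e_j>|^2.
Σ |<v, e_j>|^2 = 163/15; ||v||^2 = 13; deficit = 32/15

Write each e_j = u_j / sqrt(<u_j, u_j>) where u_j is the displayed integer vector. Then <v, e_j> = <v, u_j> / sqrt(<u_j, u_j>), so |<v, e_j>|^2 = <v, u_j>^2 / <u_j, u_j>.
Coefficients: <v, e_1> = 8/sqrt(6), <v, e_2> = -1/sqrt(5).
Square and sum: Σ |<v, e_j>|^2 = 163/15.
Compute ||v||^2 = v·v = 13.
Deficit = 13 − 163/15 = 32/15 ≥ 0, confirming Bessel's inequality. (The deficit equals ||v − Σ <v,e_j> e_j||^2, the squared distance from v to span{e_j}.)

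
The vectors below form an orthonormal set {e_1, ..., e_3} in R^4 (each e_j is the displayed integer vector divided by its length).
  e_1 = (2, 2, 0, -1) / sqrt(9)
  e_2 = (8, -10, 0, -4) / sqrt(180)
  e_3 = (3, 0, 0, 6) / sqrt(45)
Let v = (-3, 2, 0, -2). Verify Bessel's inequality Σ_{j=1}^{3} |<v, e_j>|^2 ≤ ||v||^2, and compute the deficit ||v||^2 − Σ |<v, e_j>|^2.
Σ |<v, e_j>|^2 = 17; ||v||^2 = 17; deficit = 0

Write each e_j = u_j / sqrt(<u_j, u_j>) where u_j is the displayed integer vector. Then <v, e_j> = <v, u_j> / sqrt(<u_j, u_j>), so |<v, e_j>|^2 = <v, u_j>^2 / <u_j, u_j>.
Coefficients: <v, e_1> = 0/sqrt(9), <v, e_2> = -36/sqrt(180), <v, e_3> = -21/sqrt(45).
Square and sum: Σ |<v, e_j>|^2 = 17.
Compute ||v||^2 = v·v = 17.
Deficit = 17 − 17 = 0 ≥ 0, confirming Bessel's inequality. (The deficit equals ||v − Σ <v,e_j> e_j||^2, the squared distance from v to span{e_j}.)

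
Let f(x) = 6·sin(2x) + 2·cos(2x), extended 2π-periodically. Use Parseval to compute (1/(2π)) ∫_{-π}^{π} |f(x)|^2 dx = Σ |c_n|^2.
Σ |c_n|^2 = 20

Expand |f|^2 and use orthogonality of {sin(nx), cos(mx)} on [-π, π]:
  ∫_{-π}^{π} sin(nx)^2 dx = π, ∫ cos(mx)^2 dx = π, and cross terms integrate to 0.
So ∫_{-π}^{π} f(x)^2 dx = 6^2 · π + 2^2 · π = (36 + 4)π.
Divide by 2π: (36 + 4)/2 = 20.
By Parseval, this equals Σ |c_n|^2.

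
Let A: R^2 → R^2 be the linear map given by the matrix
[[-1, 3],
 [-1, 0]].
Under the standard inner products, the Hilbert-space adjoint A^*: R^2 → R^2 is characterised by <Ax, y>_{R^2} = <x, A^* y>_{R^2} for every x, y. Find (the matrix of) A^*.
A^* = A^T =
[[-1, -1],
 [3, 0]]

For real matrices with standard dot products, the defining identity <Ax, y> = <x, A^* y> gives (Ax)^T y = x^T (A^*) y, i.e. x^T A^T y = x^T (A^*) y. Since this holds for all x, y, we must have A^* = A^T. Therefore
A^* =
[[-1, -1],
 [3, 0]].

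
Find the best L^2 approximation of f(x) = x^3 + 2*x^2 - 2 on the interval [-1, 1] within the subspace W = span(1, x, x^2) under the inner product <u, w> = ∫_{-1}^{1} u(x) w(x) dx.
g(x) = 2*x^2 + 3*x/5 - 2

The best approximation g ∈ W is the orthogonal projection of f onto W. Writing g = a_0 + a_1 x + a_2 x^2, the coefficients solve the normal equations G · a = b where
  G_{ij} = <φ_i, φ_j> and b_i = <f, φ_i>, with φ_0 = 1, φ_1 = x, φ_2 = x^2.
G =
  [2, 0, 2/3]
  [0, 2/3, 0]
  [2/3, 0, 2/5],
b = (-8/3, 2/5, -8/15).
Solving gives a_0 = -2, a_1 = 3/5, a_2 = 2, so
  g(x) = 2*x^2 + 3*x/5 - 2.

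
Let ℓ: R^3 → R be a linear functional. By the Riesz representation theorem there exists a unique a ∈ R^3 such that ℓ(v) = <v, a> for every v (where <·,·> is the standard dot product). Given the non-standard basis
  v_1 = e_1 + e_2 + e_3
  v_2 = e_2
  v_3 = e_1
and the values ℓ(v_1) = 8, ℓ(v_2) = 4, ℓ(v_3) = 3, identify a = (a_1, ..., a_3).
a = (3, 4, 1)

Write a = (a_1, ..., a_3) in the standard basis. For each basis vector v_i, ℓ(v_i) = <v_i, a> is a linear equation in the a_j's. Collect the n equations into a matrix system V a = ℓ, where row i of V is v_i (expressed in the standard basis). Since V is invertible (lower-triangular with 1s on the diagonal, up to permutation), solve by back-substitution:
  V =
[[1, 1, 1],
 [0, 1, 0],
 [1, 0, 0]]
  V a = (8, 4, 3)
Solving gives a = (3, 4, 1).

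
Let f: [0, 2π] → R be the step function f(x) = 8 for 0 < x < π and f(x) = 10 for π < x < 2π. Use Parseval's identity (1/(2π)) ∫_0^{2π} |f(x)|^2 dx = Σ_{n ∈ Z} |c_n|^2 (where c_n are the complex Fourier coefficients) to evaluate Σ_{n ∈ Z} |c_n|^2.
Σ |c_n|^2 = 82

Parseval equates the L^2 energy of f (normalised by 1/(2π)) with the ℓ^2 sum of its Fourier coefficients: (1/(2π)) ∫_0^{2π} |f|^2 = Σ |c_n|^2.
Compute the left side: (1/(2π)) [∫_0^π 8^2 dx + ∫_π^{2π} 10^2 dx] = (1/(2π)) · (64π + 100π) = (64 + 100)/2 = 82.
So Σ_{n ∈ Z} |c_n|^2 = 82.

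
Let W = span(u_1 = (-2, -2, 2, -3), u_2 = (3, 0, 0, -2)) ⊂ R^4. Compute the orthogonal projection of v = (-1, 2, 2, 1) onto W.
proj_W(v) = (-289/273, 2/21, -2/21, 83/91)

Set up U = [u_1 | ... | u_2] ∈ R^(4×2). The projector onto W = col(U) is P = U (U^T U)^(-1) U^T.
Compute U^T U =
  [21, 0]
  [0, 13],
and U^T v = (-1, -5).
Solve U^T U · c = U^T v for the coefficients: c = (-1/21, -5/13). The projection is proj_W(v) = U c.
Check: (v - proj_W(v)) · u_1 = 0  (should be 0).
Check: (v - proj_W(v)) · u_2 = 0  (should be 0).
Result: proj_W(v) = (-289/273, 2/21, -2/21, 83/91).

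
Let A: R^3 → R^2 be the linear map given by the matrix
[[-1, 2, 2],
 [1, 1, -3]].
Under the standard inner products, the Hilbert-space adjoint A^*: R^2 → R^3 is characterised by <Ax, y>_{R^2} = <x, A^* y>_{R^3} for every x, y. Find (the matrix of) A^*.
A^* = A^T =
[[-1, 1],
 [2, 1],
 [2, -3]]

For real matrices with standard dot products, the defining identity <Ax, y> = <x, A^* y> gives (Ax)^T y = x^T (A^*) y, i.e. x^T A^T y = x^T (A^*) y. Since this holds for all x, y, we must have A^* = A^T. Therefore
A^* =
[[-1, 1],
 [2, 1],
 [2, -3]].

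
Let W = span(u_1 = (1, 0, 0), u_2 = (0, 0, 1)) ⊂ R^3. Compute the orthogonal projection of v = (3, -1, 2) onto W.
proj_W(v) = (3, 0, 2)

Set up U = [u_1 | ... | u_2] ∈ R^(3×2). The projector onto W = col(U) is P = U (U^T U)^(-1) U^T.
Compute U^T U =
  [1, 0]
  [0, 1],
and U^T v = (3, 2).
Solve U^T U · c = U^T v for the coefficients: c = (3, 2). The projection is proj_W(v) = U c.
Check: (v - proj_W(v)) · u_1 = 0  (should be 0).
Check: (v - proj_W(v)) · u_2 = 0  (should be 0).
Result: proj_W(v) = (3, 0, 2).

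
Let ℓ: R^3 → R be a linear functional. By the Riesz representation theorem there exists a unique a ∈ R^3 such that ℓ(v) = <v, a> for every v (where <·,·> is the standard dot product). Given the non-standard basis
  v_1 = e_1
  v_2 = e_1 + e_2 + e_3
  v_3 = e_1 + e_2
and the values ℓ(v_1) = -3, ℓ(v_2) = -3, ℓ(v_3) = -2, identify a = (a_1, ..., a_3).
a = (-3, 1, -1)

Write a = (a_1, ..., a_3) in the standard basis. For each basis vector v_i, ℓ(v_i) = <v_i, a> is a linear equation in the a_j's. Collect the n equations into a matrix system V a = ℓ, where row i of V is v_i (expressed in the standard basis). Since V is invertible (lower-triangular with 1s on the diagonal, up to permutation), solve by back-substitution:
  V =
[[1, 0, 0],
 [1, 1, 1],
 [1, 1, 0]]
  V a = (-3, -3, -2)
Solving gives a = (-3, 1, -1).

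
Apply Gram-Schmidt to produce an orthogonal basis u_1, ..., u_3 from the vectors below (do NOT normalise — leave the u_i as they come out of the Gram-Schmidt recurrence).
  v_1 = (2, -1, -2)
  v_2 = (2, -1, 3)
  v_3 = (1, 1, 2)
Orthogonal basis:
  u_1 = (2, -1, -2)
  u_2 = (20/9, -10/9, 25/9)
  u_3 = (3/5, 6/5, 0)

Apply the Gram-Schmidt recurrence
  u_1 = v_1
  u_i = v_i − Σ_{j<i} ((v_i · u_j) / (u_j · u_j)) · u_j.

Step by step this gives:
  u_1 = (2, -1, -2)
  u_2 = (20/9, -10/9, 25/9)
  u_3 = (3/5, 6/5, 0)

Orthogonality check:
  u_2 · u_1 = 0 (should be 0)
  u_3 · u_1 = 0 (should be 0)
  u_3 · u_2 = 0 (should be 0)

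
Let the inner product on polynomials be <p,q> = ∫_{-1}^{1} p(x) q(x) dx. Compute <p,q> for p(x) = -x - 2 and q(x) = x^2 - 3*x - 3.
<p,q> = 38/3

Expand the product: p(x)·q(x) = -x^3 + x^2 + 9*x + 6.
∫_{-1}^{1} of each monomial x^k gives [2/(k+1) if k even, 0 if k odd]. Integrating term-by-term (or equivalently evaluating the antiderivative F(x) = -x^4/4 + x^3/3 + 9*x^2/2 + 6*x at the endpoints):
  F(1) − F(−1) = 127/12 − (-25/12) = 38/3.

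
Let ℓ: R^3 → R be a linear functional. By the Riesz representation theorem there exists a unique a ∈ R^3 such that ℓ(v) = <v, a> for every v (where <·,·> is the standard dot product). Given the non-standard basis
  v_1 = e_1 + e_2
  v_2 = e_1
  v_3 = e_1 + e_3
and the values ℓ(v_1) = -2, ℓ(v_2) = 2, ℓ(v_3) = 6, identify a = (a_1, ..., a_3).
a = (2, -4, 4)

Write a = (a_1, ..., a_3) in the standard basis. For each basis vector v_i, ℓ(v_i) = <v_i, a> is a linear equation in the a_j's. Collect the n equations into a matrix system V a = ℓ, where row i of V is v_i (expressed in the standard basis). Since V is invertible (lower-triangular with 1s on the diagonal, up to permutation), solve by back-substitution:
  V =
[[1, 1, 0],
 [1, 0, 0],
 [1, 0, 1]]
  V a = (-2, 2, 6)
Solving gives a = (2, -4, 4).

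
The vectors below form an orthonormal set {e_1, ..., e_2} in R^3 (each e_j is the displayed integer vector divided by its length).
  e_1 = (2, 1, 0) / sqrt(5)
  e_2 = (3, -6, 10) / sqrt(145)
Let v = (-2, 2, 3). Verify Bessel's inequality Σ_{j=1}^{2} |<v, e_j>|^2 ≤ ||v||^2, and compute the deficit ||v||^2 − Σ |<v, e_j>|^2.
Σ |<v, e_j>|^2 = 52/29; ||v||^2 = 17; deficit = 441/29

Write each e_j = u_j / sqrt(<u_j, u_j>) where u_j is the displayed integer vector. Then <v, e_j> = <v, u_j> / sqrt(<u_j, u_j>), so |<v, e_j>|^2 = <v, u_j>^2 / <u_j, u_j>.
Coefficients: <v, e_1> = -2/sqrt(5), <v, e_2> = 12/sqrt(145).
Square and sum: Σ |<v, e_j>|^2 = 52/29.
Compute ||v||^2 = v·v = 17.
Deficit = 17 − 52/29 = 441/29 ≥ 0, confirming Bessel's inequality. (The deficit equals ||v − Σ <v,e_j> e_j||^2, the squared distance from v to span{e_j}.)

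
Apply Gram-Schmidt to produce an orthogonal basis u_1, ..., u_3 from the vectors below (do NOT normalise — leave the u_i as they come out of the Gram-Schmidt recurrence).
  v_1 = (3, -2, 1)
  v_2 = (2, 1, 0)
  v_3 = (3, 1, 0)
Orthogonal basis:
  u_1 = (3, -2, 1)
  u_2 = (8/7, 11/7, -2/7)
  u_3 = (1/54, -1/27, -7/54)

Apply the Gram-Schmidt recurrence
  u_1 = v_1
  u_i = v_i − Σ_{j<i} ((v_i · u_j) / (u_j · u_j)) · u_j.

Step by step this gives:
  u_1 = (3, -2, 1)
  u_2 = (8/7, 11/7, -2/7)
  u_3 = (1/54, -1/27, -7/54)

Orthogonality check:
  u_2 · u_1 = 0 (should be 0)
  u_3 · u_1 = 0 (should be 0)
  u_3 · u_2 = 0 (should be 0)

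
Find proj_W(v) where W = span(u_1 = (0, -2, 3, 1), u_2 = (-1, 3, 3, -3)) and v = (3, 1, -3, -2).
proj_W(v) = (3/28, 43/28, -87/28, -17/28)

Set up U = [u_1 | ... | u_2] ∈ R^(4×2). The projector onto W = col(U) is P = U (U^T U)^(-1) U^T.
Compute U^T U =
  [14, 0]
  [0, 28],
and U^T v = (-13, -3).
Solve U^T U · c = U^T v for the coefficients: c = (-13/14, -3/28). The projection is proj_W(v) = U c.
Check: (v - proj_W(v)) · u_1 = 0  (should be 0).
Check: (v - proj_W(v)) · u_2 = 0  (should be 0).
Result: proj_W(v) = (3/28, 43/28, -87/28, -17/28).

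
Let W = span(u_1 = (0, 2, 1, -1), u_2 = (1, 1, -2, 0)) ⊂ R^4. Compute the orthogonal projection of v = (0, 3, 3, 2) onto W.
proj_W(v) = (-1/2, 11/6, 13/6, -7/6)

Set up U = [u_1 | ... | u_2] ∈ R^(4×2). The projector onto W = col(U) is P = U (U^T U)^(-1) U^T.
Compute U^T U =
  [6, 0]
  [0, 6],
and U^T v = (7, -3).
Solve U^T U · c = U^T v for the coefficients: c = (7/6, -1/2). The projection is proj_W(v) = U c.
Check: (v - proj_W(v)) · u_1 = 0  (should be 0).
Check: (v - proj_W(v)) · u_2 = 0  (should be 0).
Result: proj_W(v) = (-1/2, 11/6, 13/6, -7/6).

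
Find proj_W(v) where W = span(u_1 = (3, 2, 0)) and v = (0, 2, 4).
proj_W(v) = (12/13, 8/13, 0)

Set up U = [u_1 | ... | u_1] ∈ R^(3×1). The projector onto W = col(U) is P = U (U^T U)^(-1) U^T.
Compute U^T U =
  [13],
and U^T v = (4).
Solve U^T U · c = U^T v for the coefficients: c = (4/13). The projection is proj_W(v) = U c.
Check: (v - proj_W(v)) · u_1 = 0  (should be 0).
Result: proj_W(v) = (12/13, 8/13, 0).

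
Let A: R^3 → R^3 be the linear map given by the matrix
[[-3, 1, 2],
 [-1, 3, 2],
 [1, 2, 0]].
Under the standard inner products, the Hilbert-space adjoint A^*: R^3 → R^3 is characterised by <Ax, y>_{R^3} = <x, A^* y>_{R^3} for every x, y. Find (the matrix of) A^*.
A^* = A^T =
[[-3, -1, 1],
 [1, 3, 2],
 [2, 2, 0]]

For real matrices with standard dot products, the defining identity <Ax, y> = <x, A^* y> gives (Ax)^T y = x^T (A^*) y, i.e. x^T A^T y = x^T (A^*) y. Since this holds for all x, y, we must have A^* = A^T. Therefore
A^* =
[[-3, -1, 1],
 [1, 3, 2],
 [2, 2, 0]].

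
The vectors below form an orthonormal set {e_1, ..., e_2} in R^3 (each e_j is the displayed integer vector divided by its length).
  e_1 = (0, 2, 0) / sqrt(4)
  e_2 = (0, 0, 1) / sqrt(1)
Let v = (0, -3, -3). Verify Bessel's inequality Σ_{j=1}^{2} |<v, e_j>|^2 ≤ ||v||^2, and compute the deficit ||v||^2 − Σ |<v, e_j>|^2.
Σ |<v, e_j>|^2 = 18; ||v||^2 = 18; deficit = 0

Write each e_j = u_j / sqrt(<u_j, u_j>) where u_j is the displayed integer vector. Then <v, e_j> = <v, u_j> / sqrt(<u_j, u_j>), so |<v, e_j>|^2 = <v, u_j>^2 / <u_j, u_j>.
Coefficients: <v, e_1> = -6/sqrt(4), <v, e_2> = -3/sqrt(1).
Square and sum: Σ |<v, e_j>|^2 = 18.
Compute ||v||^2 = v·v = 18.
Deficit = 18 − 18 = 0 ≥ 0, confirming Bessel's inequality. (The deficit equals ||v − Σ <v,e_j> e_j||^2, the squared distance from v to span{e_j}.)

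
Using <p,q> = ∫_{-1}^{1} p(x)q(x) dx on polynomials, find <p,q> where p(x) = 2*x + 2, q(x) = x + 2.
<p,q> = 28/3

Expand the product: p(x)·q(x) = 2*x^2 + 6*x + 4.
∫_{-1}^{1} of each monomial x^k gives [2/(k+1) if k even, 0 if k odd]. Integrating term-by-term (or equivalently evaluating the antiderivative F(x) = 2*x^3/3 + 3*x^2 + 4*x at the endpoints):
  F(1) − F(−1) = 23/3 − (-5/3) = 28/3.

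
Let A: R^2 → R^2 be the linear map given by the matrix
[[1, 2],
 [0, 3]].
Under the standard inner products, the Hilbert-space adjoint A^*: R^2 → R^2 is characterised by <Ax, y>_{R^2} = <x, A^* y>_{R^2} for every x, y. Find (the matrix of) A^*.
A^* = A^T =
[[1, 0],
 [2, 3]]

For real matrices with standard dot products, the defining identity <Ax, y> = <x, A^* y> gives (Ax)^T y = x^T (A^*) y, i.e. x^T A^T y = x^T (A^*) y. Since this holds for all x, y, we must have A^* = A^T. Therefore
A^* =
[[1, 0],
 [2, 3]].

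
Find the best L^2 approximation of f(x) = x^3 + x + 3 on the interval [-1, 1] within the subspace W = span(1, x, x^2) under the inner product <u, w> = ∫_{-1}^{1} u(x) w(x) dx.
g(x) = 8*x/5 + 3

The best approximation g ∈ W is the orthogonal projection of f onto W. Writing g = a_0 + a_1 x + a_2 x^2, the coefficients solve the normal equations G · a = b where
  G_{ij} = <φ_i, φ_j> and b_i = <f, φ_i>, with φ_0 = 1, φ_1 = x, φ_2 = x^2.
G =
  [2, 0, 2/3]
  [0, 2/3, 0]
  [2/3, 0, 2/5],
b = (6, 16/15, 2).
Solving gives a_0 = 3, a_1 = 8/5, a_2 = 0, so
  g(x) = 8*x/5 + 3.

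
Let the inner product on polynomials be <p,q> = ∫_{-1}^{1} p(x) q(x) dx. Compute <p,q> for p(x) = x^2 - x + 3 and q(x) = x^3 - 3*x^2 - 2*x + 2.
<p,q> = 106/15

Expand the product: p(x)·q(x) = x^5 - 4*x^4 + 4*x^3 - 5*x^2 - 8*x + 6.
∫_{-1}^{1} of each monomial x^k gives [2/(k+1) if k even, 0 if k odd]. Integrating term-by-term (or equivalently evaluating the antiderivative F(x) = x^6/6 - 4*x^5/5 + x^4 - 5*x^3/3 - 4*x^2 + 6*x at the endpoints):
  F(1) − F(−1) = 7/10 − (-191/30) = 106/15.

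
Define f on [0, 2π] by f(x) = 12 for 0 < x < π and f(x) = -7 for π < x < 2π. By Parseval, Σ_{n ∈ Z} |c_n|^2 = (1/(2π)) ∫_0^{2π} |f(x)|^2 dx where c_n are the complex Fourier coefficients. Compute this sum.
Σ |c_n|^2 = 193/2

Parseval equates the L^2 energy of f (normalised by 1/(2π)) with the ℓ^2 sum of its Fourier coefficients: (1/(2π)) ∫_0^{2π} |f|^2 = Σ |c_n|^2.
Compute the left side: (1/(2π)) [∫_0^π 12^2 dx + ∫_π^{2π} (-7)^2 dx] = (1/(2π)) · (144π + 49π) = (144 + 49)/2 = 193/2.
So Σ_{n ∈ Z} |c_n|^2 = 193/2.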